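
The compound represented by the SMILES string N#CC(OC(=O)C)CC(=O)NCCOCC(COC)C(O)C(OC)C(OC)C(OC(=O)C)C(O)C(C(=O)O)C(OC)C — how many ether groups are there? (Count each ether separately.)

5

N≡C–: carbon triple-bonded to nitrogen → nitrile.
pendant –OC(=O)CH3: an acyloxy group → ester.
–C(=O)–N– linkage → amide (the N is not an amine).
C–O–C with sp³ carbons on both sides and no adjacent C=O → ether.
pendant –CH2OCH3: C–O–C linkage → ether.
–OH on an sp³ carbon → alcohol (secondary).
pendant –OCH3: C–O–C with sp³ C, no adjacent C=O → ether.
pendant –OCH3: C–O–C with sp³ C, no adjacent C=O → ether.
pendant –OC(=O)CH3: an acyloxy group → ester.
–OH on an sp³ carbon → alcohol (secondary).
pendant –COOH: carbonyl C bonded to C and –OH → carboxylic acid.
pendant –OCH3: C–O–C with sp³ C, no adjacent C=O → ether.
Ether appears at: CH2OCH2, CH(CH2OCH3), CH(OCH3), CH(OCH3), CH(OCH3) → 5.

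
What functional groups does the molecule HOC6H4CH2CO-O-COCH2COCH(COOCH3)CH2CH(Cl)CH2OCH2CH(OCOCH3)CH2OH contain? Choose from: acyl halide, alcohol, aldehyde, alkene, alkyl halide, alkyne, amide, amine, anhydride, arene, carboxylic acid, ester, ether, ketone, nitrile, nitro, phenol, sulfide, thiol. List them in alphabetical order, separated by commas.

Taking each segment in turn:
  HOC6H4: –OH attached directly to an aromatic ring → phenol (not alcohol); the ring itself is an arene.
  CH2CO-O-COCH2: two acyl groups sharing one oxygen, –C(=O)–O–C(=O)– → anhydride.
  CO: –C(=O)– with carbon on both sides → ketone.
  CH(COOCH3): pendant –COOCH3: carbonyl C bonded to C and –OCH3 → ester.
  CH(Cl): halogen on an sp³ carbon → alkyl halide.
  CH2OCH2: C–O–C with sp³ carbons on both sides and no adjacent C=O → ether.
  CH(OCOCH3): pendant –OC(=O)CH3: an acyloxy group → ester.
  CH2OH: –OH on an sp³ carbon → alcohol.

alcohol, alkyl halide, anhydride, arene, ester, ether, ketone, phenol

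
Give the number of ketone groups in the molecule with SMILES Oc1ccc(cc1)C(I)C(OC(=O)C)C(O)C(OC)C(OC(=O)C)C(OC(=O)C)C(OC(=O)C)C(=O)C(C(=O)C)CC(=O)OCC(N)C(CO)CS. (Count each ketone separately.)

2

Working along the chain:
  HOC6H4: –OH attached directly to an aromatic ring → phenol (not alcohol); the ring itself is an arene.
  CH(I): halogen on an sp³ carbon → alkyl halide.
  CH(OCOCH3): pendant –OC(=O)CH3: an acyloxy group → ester.
  CH(OH): –OH on an sp³ carbon → alcohol (secondary).
  CH(OCH3): pendant –OCH3: C–O–C with sp³ C, no adjacent C=O → ether.
  CH(OCOCH3): pendant –OC(=O)CH3: an acyloxy group → ester.
  CH(OCOCH3): pendant –OC(=O)CH3: an acyloxy group → ester.
  CH(OCOCH3): pendant –OC(=O)CH3: an acyloxy group → ester.
  CO: –C(=O)– with carbon on both sides → ketone.
  CH(COCH3): pendant –COCH3: carbonyl C bonded to two carbons → ketone.
  CH2COOCH2: –C(=O)–O–C with C on the carbonyl side → ester.
  CH(NH2): –NH2 on an sp³ carbon with no adjacent C=O → amine.
  CH(CH2OH): pendant –CH2OH on an sp³ backbone C → alcohol.
  CH2SH: –SH on an sp³ carbon → thiol.
Ketone appears at: CO, CH(COCH3) → 2.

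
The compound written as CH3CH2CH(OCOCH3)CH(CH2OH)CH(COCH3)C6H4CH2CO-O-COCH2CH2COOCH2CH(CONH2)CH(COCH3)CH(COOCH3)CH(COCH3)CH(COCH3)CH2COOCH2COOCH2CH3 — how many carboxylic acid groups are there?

Reading the structure from left to right:
  CH(OCOCH3): pendant –OC(=O)CH3: an acyloxy group → ester.
  CH(CH2OH): pendant –CH2OH on an sp³ backbone C → alcohol.
  CH(COCH3): pendant –COCH3: carbonyl C bonded to two carbons → ketone.
  C6H4: para-disubstituted benzene ring → arene.
  CH2CO-O-COCH2: two acyl groups sharing one oxygen, –C(=O)–O–C(=O)– → anhydride.
  CH2COOCH2: –C(=O)–O–C with C on the carbonyl side → ester.
  CH(CONH2): pendant –CONH2: carbonyl C bonded to C and N → amide.
  CH(COCH3): pendant –COCH3: carbonyl C bonded to two carbons → ketone.
  CH(COOCH3): pendant –COOCH3: carbonyl C bonded to C and –OCH3 → ester.
  CH(COCH3): pendant –COCH3: carbonyl C bonded to two carbons → ketone.
  CH(COCH3): pendant –COCH3: carbonyl C bonded to two carbons → ketone.
  CH2COOCH2: –C(=O)–O–C with C on the carbonyl side → ester.
  COOCH2CH3: –C(=O)OCH2CH3: carbonyl C bonded to C and to –OEt → ester.
No segment is a carboxylic acid: CH(OCOCH3) is ester, not carboxylic acid; CH(CH2OH) is alcohol, not carboxylic acid; CH2CO-O-COCH2 is anhydride, not carboxylic acid. → 0.

0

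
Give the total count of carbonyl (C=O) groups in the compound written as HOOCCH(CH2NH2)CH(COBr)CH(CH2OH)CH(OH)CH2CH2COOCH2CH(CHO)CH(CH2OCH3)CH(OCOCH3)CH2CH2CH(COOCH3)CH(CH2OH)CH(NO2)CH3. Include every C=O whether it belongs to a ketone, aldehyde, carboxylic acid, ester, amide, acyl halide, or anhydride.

6

HOOC: carboxylic acid, 1 C=O (running total 1).
CH(COBr): acyl halide, 1 C=O (running total 2).
CH2COOCH2: ester, 1 C=O (running total 3).
CH(CHO): aldehyde, 1 C=O (running total 4).
CH(OCOCH3): ester, 1 C=O (running total 5).
CH(COOCH3): ester, 1 C=O (running total 6).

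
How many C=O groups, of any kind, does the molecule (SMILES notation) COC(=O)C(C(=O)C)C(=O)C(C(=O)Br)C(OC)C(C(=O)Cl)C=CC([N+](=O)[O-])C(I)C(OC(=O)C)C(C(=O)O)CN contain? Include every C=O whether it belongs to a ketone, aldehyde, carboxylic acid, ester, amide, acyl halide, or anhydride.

CH3OOC: ester, 1 C=O (running total 1).
CH(COCH3): ketone, 1 C=O (running total 2).
CO: ketone, 1 C=O (running total 3).
CH(COBr): acyl halide, 1 C=O (running total 4).
CH(COCl): acyl halide, 1 C=O (running total 5).
CH(OCOCH3): ester, 1 C=O (running total 6).
CH(COOH): carboxylic acid, 1 C=O (running total 7).

7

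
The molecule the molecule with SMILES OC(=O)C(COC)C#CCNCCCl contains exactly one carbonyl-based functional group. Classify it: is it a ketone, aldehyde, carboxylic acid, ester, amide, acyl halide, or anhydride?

The carbonyl is in the HOOC segment: –COOH: carbonyl C bonded to –OH and C → carboxylic acid (the –OH is not a separate alcohol).

carboxylic acid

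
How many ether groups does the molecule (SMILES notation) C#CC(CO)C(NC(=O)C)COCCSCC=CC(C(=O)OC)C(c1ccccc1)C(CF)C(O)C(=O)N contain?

C≡C triple bond → alkyne.
pendant –CH2OH on an sp³ backbone C → alcohol.
pendant –NHC(=O)CH3: N bonded to a carbonyl → amide (not amine).
C–O–C with sp³ carbons on both sides and no adjacent C=O → ether.
C–S–C linkage → sulfide (thioether).
C=C double bond → alkene.
pendant –COOCH3: carbonyl C bonded to C and –OCH3 → ester.
pendant –C6H5: benzene ring → arene.
pendant –CH2X: halogen on sp³ carbon → alkyl halide.
–OH on an sp³ carbon → alcohol (secondary).
–C(=O)NH2: carbonyl C bonded to C and to N → amide (the N is not a separate amine).
Ether appears at: CH2OCH2 → 1.

1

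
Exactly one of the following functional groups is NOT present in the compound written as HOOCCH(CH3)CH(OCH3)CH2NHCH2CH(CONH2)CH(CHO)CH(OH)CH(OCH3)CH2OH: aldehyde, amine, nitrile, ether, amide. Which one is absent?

nitrile

amine: present (CH2NHCH2 — C–N–C with sp³ carbons and no adjacent C=O → amine (secondary)).
ether: present (CH(OCH3) — pendant –OCH3: C–O–C with sp³ C, no adjacent C=O → ether).
amide: present (CH(CONH2) — pendant –CONH2: carbonyl C bonded to C and N → amide).
aldehyde: present (CH(CHO) — pendant –CHO: carbonyl C bonded to C and H → aldehyde).
nitrile: no segment matches this pattern.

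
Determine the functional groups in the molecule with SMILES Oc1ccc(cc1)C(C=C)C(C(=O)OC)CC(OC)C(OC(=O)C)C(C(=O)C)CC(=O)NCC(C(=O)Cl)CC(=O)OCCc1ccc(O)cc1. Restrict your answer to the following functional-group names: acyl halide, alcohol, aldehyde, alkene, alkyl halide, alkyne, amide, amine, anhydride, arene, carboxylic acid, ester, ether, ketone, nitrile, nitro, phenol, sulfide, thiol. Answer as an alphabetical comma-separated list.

acyl halide, alkene, amide, arene, ester, ether, ketone, phenol

Reading the structure from left to right:
  HOC6H4: –OH attached directly to an aromatic ring → phenol (not alcohol); the ring itself is an arene.
  CH(CH=CH2): pendant –CH=CH2: C=C double bond → alkene.
  CH(COOCH3): pendant –COOCH3: carbonyl C bonded to C and –OCH3 → ester.
  CH(OCH3): pendant –OCH3: C–O–C with sp³ C, no adjacent C=O → ether.
  CH(OCOCH3): pendant –OC(=O)CH3: an acyloxy group → ester.
  CH(COCH3): pendant –COCH3: carbonyl C bonded to two carbons → ketone.
  CH2CONHCH2: –C(=O)–N– linkage → amide (the N is not an amine).
  CH(COCl): pendant –C(=O)X: carbonyl C bonded to C and halogen → acyl halide.
  CH2COOCH2: –C(=O)–O–C with C on the carbonyl side → ester.
  C6H4OH: –OH attached directly to an aromatic ring → phenol (not alcohol); the ring itself is an arene.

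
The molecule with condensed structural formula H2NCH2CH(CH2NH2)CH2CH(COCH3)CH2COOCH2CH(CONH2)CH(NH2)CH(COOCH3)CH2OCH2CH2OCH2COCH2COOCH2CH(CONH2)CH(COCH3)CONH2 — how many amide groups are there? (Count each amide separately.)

Working along the chain:
  H2NCH2: –NH2 on an sp³ carbon with no adjacent C=O → amine.
  CH(CH2NH2): pendant –CH2NH2: N on sp³ C, no adjacent C=O → amine.
  CH(COCH3): pendant –COCH3: carbonyl C bonded to two carbons → ketone.
  CH2COOCH2: –C(=O)–O–C with C on the carbonyl side → ester.
  CH(CONH2): pendant –CONH2: carbonyl C bonded to C and N → amide.
  CH(NH2): –NH2 on an sp³ carbon with no adjacent C=O → amine.
  CH(COOCH3): pendant –COOCH3: carbonyl C bonded to C and –OCH3 → ester.
  CH2OCH2: C–O–C with sp³ carbons on both sides and no adjacent C=O → ether.
  CH2OCH2: C–O–C with sp³ carbons on both sides and no adjacent C=O → ether.
  CO: –C(=O)– with carbon on both sides → ketone.
  CH2COOCH2: –C(=O)–O–C with C on the carbonyl side → ester.
  CH(CONH2): pendant –CONH2: carbonyl C bonded to C and N → amide.
  CH(COCH3): pendant –COCH3: carbonyl C bonded to two carbons → ketone.
  CONH2: –C(=O)NH2: carbonyl C bonded to C and to N → amide (the N is not a separate amine).
Amide appears at: CH(CONH2), CH(CONH2), CONH2 → 3.

3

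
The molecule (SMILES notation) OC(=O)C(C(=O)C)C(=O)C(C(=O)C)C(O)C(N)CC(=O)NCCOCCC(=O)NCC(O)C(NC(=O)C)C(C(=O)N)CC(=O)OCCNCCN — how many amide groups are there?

–COOH: carbonyl C bonded to –OH and C → carboxylic acid (the –OH is not a separate alcohol).
pendant –COCH3: carbonyl C bonded to two carbons → ketone.
–C(=O)– with carbon on both sides → ketone.
pendant –COCH3: carbonyl C bonded to two carbons → ketone.
–OH on an sp³ carbon → alcohol (secondary).
–NH2 on an sp³ carbon with no adjacent C=O → amine.
–C(=O)–N– linkage → amide (the N is not an amine).
C–O–C with sp³ carbons on both sides and no adjacent C=O → ether.
–C(=O)–N– linkage → amide (the N is not an amine).
–OH on an sp³ carbon → alcohol (secondary).
pendant –NHC(=O)CH3: N bonded to a carbonyl → amide (not amine).
pendant –CONH2: carbonyl C bonded to C and N → amide.
–C(=O)–O–C with C on the carbonyl side → ester.
C–N–C with sp³ carbons and no adjacent C=O → amine (secondary).
–NH2 on an sp³ carbon with no adjacent C=O → amine.
Amide appears at: CH2CONHCH2, CH2CONHCH2, CH(NHCOCH3), CH(CONH2) → 4.

4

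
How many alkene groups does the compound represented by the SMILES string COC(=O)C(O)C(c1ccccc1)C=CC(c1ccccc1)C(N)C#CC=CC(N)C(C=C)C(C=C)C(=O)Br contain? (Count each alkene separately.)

4

CH3O–C(=O)–: carbonyl C bonded to C and to –OCH3 → ester (not ketone + ether).
–OH on an sp³ carbon → alcohol (secondary).
pendant –C6H5: benzene ring → arene.
C=C double bond → alkene.
pendant –C6H5: benzene ring → arene.
–NH2 on an sp³ carbon with no adjacent C=O → amine.
C≡C triple bond → alkyne.
C=C double bond → alkene.
–NH2 on an sp³ carbon with no adjacent C=O → amine.
pendant –CH=CH2: C=C double bond → alkene.
pendant –CH=CH2: C=C double bond → alkene.
–C(=O)Br: carbonyl C bonded to C and to a halogen → acyl halide (not alkyl halide).
Alkene appears at: CH=CH, CH=CH, CH(CH=CH2), CH(CH=CH2) → 4.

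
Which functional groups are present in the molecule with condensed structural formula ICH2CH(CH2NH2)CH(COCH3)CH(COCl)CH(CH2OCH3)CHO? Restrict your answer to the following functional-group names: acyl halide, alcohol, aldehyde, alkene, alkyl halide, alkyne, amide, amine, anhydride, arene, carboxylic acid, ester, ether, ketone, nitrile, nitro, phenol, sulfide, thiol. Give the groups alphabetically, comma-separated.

acyl halide, aldehyde, alkyl halide, amine, ether, ketone

halogen on an sp³ carbon → alkyl halide.
pendant –CH2NH2: N on sp³ C, no adjacent C=O → amine.
pendant –COCH3: carbonyl C bonded to two carbons → ketone.
pendant –C(=O)X: carbonyl C bonded to C and halogen → acyl halide.
pendant –CH2OCH3: C–O–C linkage → ether.
terminal –CHO: carbonyl C bonded to H and C → aldehyde.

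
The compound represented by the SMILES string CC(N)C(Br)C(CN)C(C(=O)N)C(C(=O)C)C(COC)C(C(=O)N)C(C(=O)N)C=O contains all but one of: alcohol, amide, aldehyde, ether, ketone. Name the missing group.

alcohol

aldehyde: present (CHO — terminal –CHO: carbonyl C bonded to H and C → aldehyde).
ketone: present (CH(COCH3) — pendant –COCH3: carbonyl C bonded to two carbons → ketone).
amide: present (CH(CONH2) — pendant –CONH2: carbonyl C bonded to C and N → amide).
ether: present (CH(CH2OCH3) — pendant –CH2OCH3: C–O–C linkage → ether).
alcohol: no segment matches this pattern.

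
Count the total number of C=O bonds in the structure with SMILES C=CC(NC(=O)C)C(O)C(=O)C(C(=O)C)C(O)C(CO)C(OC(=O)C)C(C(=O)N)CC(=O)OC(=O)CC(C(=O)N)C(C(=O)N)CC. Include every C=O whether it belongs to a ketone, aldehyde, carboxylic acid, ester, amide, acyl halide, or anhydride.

CH(NHCOCH3): amide, 1 C=O (running total 1).
CO: ketone, 1 C=O (running total 2).
CH(COCH3): ketone, 1 C=O (running total 3).
CH(OCOCH3): ester, 1 C=O (running total 4).
CH(CONH2): amide, 1 C=O (running total 5).
CH2CO-O-COCH2: anhydride, 2 C=O (running total 7).
CH(CONH2): amide, 1 C=O (running total 8).
CH(CONH2): amide, 1 C=O (running total 9).

9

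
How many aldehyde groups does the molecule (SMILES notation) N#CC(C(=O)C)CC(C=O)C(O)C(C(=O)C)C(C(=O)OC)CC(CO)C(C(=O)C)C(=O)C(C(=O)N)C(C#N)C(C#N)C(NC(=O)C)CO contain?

1

N≡C–: carbon triple-bonded to nitrogen → nitrile.
pendant –COCH3: carbonyl C bonded to two carbons → ketone.
pendant –CHO: carbonyl C bonded to C and H → aldehyde.
–OH on an sp³ carbon → alcohol (secondary).
pendant –COCH3: carbonyl C bonded to two carbons → ketone.
pendant –COOCH3: carbonyl C bonded to C and –OCH3 → ester.
pendant –CH2OH on an sp³ backbone C → alcohol.
pendant –COCH3: carbonyl C bonded to two carbons → ketone.
–C(=O)– with carbon on both sides → ketone.
pendant –CONH2: carbonyl C bonded to C and N → amide.
pendant –C≡N: nitrile.
pendant –C≡N: nitrile.
pendant –NHC(=O)CH3: N bonded to a carbonyl → amide (not amine).
–OH on an sp³ carbon → alcohol.
Aldehyde appears at: CH(CHO) → 1.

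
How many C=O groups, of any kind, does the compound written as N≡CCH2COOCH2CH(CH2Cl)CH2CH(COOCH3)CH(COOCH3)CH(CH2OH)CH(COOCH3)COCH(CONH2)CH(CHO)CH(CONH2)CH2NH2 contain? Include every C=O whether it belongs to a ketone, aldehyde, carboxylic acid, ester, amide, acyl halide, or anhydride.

CH2COOCH2: ester, 1 C=O (running total 1).
CH(COOCH3): ester, 1 C=O (running total 2).
CH(COOCH3): ester, 1 C=O (running total 3).
CH(COOCH3): ester, 1 C=O (running total 4).
CO: ketone, 1 C=O (running total 5).
CH(CONH2): amide, 1 C=O (running total 6).
CH(CHO): aldehyde, 1 C=O (running total 7).
CH(CONH2): amide, 1 C=O (running total 8).

8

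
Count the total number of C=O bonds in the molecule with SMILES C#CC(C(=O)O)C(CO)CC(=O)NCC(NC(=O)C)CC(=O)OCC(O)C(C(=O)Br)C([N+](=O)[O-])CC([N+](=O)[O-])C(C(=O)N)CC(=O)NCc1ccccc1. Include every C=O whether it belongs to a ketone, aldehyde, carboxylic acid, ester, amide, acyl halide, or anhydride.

7

CH(COOH): carboxylic acid, 1 C=O (running total 1).
CH2CONHCH2: amide, 1 C=O (running total 2).
CH(NHCOCH3): amide, 1 C=O (running total 3).
CH2COOCH2: ester, 1 C=O (running total 4).
CH(COBr): acyl halide, 1 C=O (running total 5).
CH(CONH2): amide, 1 C=O (running total 6).
CH2CONHCH2: amide, 1 C=O (running total 7).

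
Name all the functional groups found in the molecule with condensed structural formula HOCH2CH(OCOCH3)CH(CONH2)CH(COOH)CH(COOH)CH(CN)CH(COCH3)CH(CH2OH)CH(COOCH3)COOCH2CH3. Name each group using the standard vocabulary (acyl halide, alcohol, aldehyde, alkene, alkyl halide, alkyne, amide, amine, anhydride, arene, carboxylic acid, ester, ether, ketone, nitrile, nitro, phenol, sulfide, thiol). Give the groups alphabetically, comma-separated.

alcohol, amide, carboxylic acid, ester, ketone, nitrile

Reading the structure from left to right:
  HOCH2: HO– on an sp³ carbon → alcohol.
  CH(OCOCH3): pendant –OC(=O)CH3: an acyloxy group → ester.
  CH(CONH2): pendant –CONH2: carbonyl C bonded to C and N → amide.
  CH(COOH): pendant –COOH: carbonyl C bonded to C and –OH → carboxylic acid.
  CH(COOH): pendant –COOH: carbonyl C bonded to C and –OH → carboxylic acid.
  CH(CN): pendant –C≡N: nitrile.
  CH(COCH3): pendant –COCH3: carbonyl C bonded to two carbons → ketone.
  CH(CH2OH): pendant –CH2OH on an sp³ backbone C → alcohol.
  CH(COOCH3): pendant –COOCH3: carbonyl C bonded to C and –OCH3 → ester.
  COOCH2CH3: –C(=O)OCH2CH3: carbonyl C bonded to C and to –OEt → ester.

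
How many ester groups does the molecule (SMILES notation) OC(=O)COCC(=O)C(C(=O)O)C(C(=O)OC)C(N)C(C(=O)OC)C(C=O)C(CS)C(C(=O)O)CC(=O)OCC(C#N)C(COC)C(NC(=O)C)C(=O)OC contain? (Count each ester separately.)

4

–COOH: carbonyl C bonded to –OH and C → carboxylic acid (the –OH is not a separate alcohol).
C–O–C with sp³ carbons on both sides and no adjacent C=O → ether.
–C(=O)– with carbon on both sides → ketone.
pendant –COOH: carbonyl C bonded to C and –OH → carboxylic acid.
pendant –COOCH3: carbonyl C bonded to C and –OCH3 → ester.
–NH2 on an sp³ carbon with no adjacent C=O → amine.
pendant –COOCH3: carbonyl C bonded to C and –OCH3 → ester.
pendant –CHO: carbonyl C bonded to C and H → aldehyde.
pendant –CH2SH → thiol.
pendant –COOH: carbonyl C bonded to C and –OH → carboxylic acid.
–C(=O)–O–C with C on the carbonyl side → ester.
pendant –C≡N: nitrile.
pendant –CH2OCH3: C–O–C linkage → ether.
pendant –NHC(=O)CH3: N bonded to a carbonyl → amide (not amine).
–C(=O)OCH3: carbonyl C bonded to C and to –OCH3 → ester (not ketone + ether).
Ester appears at: CH(COOCH3), CH(COOCH3), CH2COOCH2, COOCH3 → 4.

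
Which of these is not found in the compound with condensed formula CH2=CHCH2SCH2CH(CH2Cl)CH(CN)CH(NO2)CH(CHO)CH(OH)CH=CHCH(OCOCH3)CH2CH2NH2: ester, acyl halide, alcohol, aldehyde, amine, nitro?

ester: present (CH(OCOCH3) — pendant –OC(=O)CH3: an acyloxy group → ester).
amine: present (CH2NH2 — –NH2 on an sp³ carbon with no adjacent C=O → amine).
aldehyde: present (CH(CHO) — pendant –CHO: carbonyl C bonded to C and H → aldehyde).
nitro: present (CH(NO2) — –NO2 on an sp³ carbon → nitro (the N=O is not a carbonyl)).
alcohol: present (CH(OH) — –OH on an sp³ carbon → alcohol (secondary)).
acyl halide: no segment matches this pattern.

acyl halide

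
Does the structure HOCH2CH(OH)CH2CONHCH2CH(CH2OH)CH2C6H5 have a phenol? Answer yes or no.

no

Taking each segment in turn:
  HOCH2: HO– on an sp³ carbon → alcohol.
  CH(OH): –OH on an sp³ carbon → alcohol (secondary).
  CH2CONHCH2: –C(=O)–N– linkage → amide (the N is not an amine).
  CH(CH2OH): pendant –CH2OH on an sp³ backbone C → alcohol.
  C6H5: –C6H5 phenyl ring → arene.
In each of HOCH2, CH(OH) and CH(CH2OH), the –OH is on an sp³ carbon, not on an aromatic ring, so it is an alcohol.
The groups actually present are: alcohol, amide, arene.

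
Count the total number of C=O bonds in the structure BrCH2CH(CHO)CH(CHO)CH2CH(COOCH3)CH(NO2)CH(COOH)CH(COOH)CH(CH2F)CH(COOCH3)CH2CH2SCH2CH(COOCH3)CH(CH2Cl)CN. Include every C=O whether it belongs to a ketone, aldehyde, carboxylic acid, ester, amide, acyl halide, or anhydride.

CH(CHO): aldehyde, 1 C=O (running total 1).
CH(CHO): aldehyde, 1 C=O (running total 2).
CH(COOCH3): ester, 1 C=O (running total 3).
CH(COOH): carboxylic acid, 1 C=O (running total 4).
CH(COOH): carboxylic acid, 1 C=O (running total 5).
CH(COOCH3): ester, 1 C=O (running total 6).
CH(COOCH3): ester, 1 C=O (running total 7).

7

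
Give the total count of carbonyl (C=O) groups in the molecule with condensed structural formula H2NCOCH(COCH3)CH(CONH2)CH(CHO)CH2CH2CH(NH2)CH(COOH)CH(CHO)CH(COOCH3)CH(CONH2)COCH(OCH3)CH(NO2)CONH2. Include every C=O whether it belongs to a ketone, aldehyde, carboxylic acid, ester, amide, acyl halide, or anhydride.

H2NCO: amide, 1 C=O (running total 1).
CH(COCH3): ketone, 1 C=O (running total 2).
CH(CONH2): amide, 1 C=O (running total 3).
CH(CHO): aldehyde, 1 C=O (running total 4).
CH(COOH): carboxylic acid, 1 C=O (running total 5).
CH(CHO): aldehyde, 1 C=O (running total 6).
CH(COOCH3): ester, 1 C=O (running total 7).
CH(CONH2): amide, 1 C=O (running total 8).
CO: ketone, 1 C=O (running total 9).
CONH2: amide, 1 C=O (running total 10).

10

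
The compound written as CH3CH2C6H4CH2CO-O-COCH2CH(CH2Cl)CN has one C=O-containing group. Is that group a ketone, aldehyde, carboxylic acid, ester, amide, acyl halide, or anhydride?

The carbonyl is in the CH2CO-O-COCH2 segment: two acyl groups sharing one oxygen, –C(=O)–O–C(=O)– → anhydride.

anhydride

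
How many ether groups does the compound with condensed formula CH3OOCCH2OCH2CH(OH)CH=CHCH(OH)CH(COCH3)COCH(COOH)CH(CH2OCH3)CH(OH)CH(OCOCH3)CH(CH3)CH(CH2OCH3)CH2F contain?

Reading the structure from left to right:
  CH3OOC: CH3O–C(=O)–: carbonyl C bonded to C and to –OCH3 → ester (not ketone + ether).
  CH2OCH2: C–O–C with sp³ carbons on both sides and no adjacent C=O → ether.
  CH(OH): –OH on an sp³ carbon → alcohol (secondary).
  CH=CH: C=C double bond → alkene.
  CH(OH): –OH on an sp³ carbon → alcohol (secondary).
  CH(COCH3): pendant –COCH3: carbonyl C bonded to two carbons → ketone.
  CO: –C(=O)– with carbon on both sides → ketone.
  CH(COOH): pendant –COOH: carbonyl C bonded to C and –OH → carboxylic acid.
  CH(CH2OCH3): pendant –CH2OCH3: C–O–C linkage → ether.
  CH(OH): –OH on an sp³ carbon → alcohol (secondary).
  CH(OCOCH3): pendant –OC(=O)CH3: an acyloxy group → ester.
  CH(CH2OCH3): pendant –CH2OCH3: C–O–C linkage → ether.
  CH2F: halogen on an sp³ carbon → alkyl halide.
Ether appears at: CH2OCH2, CH(CH2OCH3), CH(CH2OCH3) → 3.

3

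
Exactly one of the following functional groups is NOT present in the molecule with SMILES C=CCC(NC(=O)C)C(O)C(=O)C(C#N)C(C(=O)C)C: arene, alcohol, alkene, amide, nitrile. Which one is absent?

arene

alkene: present (CH2=CH — C=C double bond → alkene).
alcohol: present (CH(OH) — –OH on an sp³ carbon → alcohol (secondary)).
amide: present (CH(NHCOCH3) — pendant –NHC(=O)CH3: N bonded to a carbonyl → amide (not amine)).
nitrile: present (CH(CN) — pendant –C≡N: nitrile).
arene: no segment matches this pattern.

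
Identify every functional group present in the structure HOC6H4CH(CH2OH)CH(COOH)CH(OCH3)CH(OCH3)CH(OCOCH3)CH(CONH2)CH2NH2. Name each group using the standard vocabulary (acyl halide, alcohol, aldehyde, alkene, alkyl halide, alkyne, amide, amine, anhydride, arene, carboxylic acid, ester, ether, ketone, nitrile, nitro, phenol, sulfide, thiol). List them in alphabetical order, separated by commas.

alcohol, amide, amine, arene, carboxylic acid, ester, ether, phenol

Reading the structure from left to right:
  HOC6H4: –OH attached directly to an aromatic ring → phenol (not alcohol); the ring itself is an arene.
  CH(CH2OH): pendant –CH2OH on an sp³ backbone C → alcohol.
  CH(COOH): pendant –COOH: carbonyl C bonded to C and –OH → carboxylic acid.
  CH(OCH3): pendant –OCH3: C–O–C with sp³ C, no adjacent C=O → ether.
  CH(OCH3): pendant –OCH3: C–O–C with sp³ C, no adjacent C=O → ether.
  CH(OCOCH3): pendant –OC(=O)CH3: an acyloxy group → ester.
  CH(CONH2): pendant –CONH2: carbonyl C bonded to C and N → amide.
  CH2NH2: –NH2 on an sp³ carbon with no adjacent C=O → amine.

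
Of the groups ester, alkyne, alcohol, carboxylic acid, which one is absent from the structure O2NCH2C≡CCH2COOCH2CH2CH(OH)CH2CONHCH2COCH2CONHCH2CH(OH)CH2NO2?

carboxylic acid

alcohol: present (CH(OH) — –OH on an sp³ carbon → alcohol (secondary)).
alkyne: present (C≡C — C≡C triple bond → alkyne).
ester: present (CH2COOCH2 — –C(=O)–O–C with C on the carbonyl side → ester).
carboxylic acid: absent. In CH2COOCH2, the acyl oxygen is bonded to carbon (–O–C), not to H, so this is an ester. In CH2CONHCH2, the carbonyl is bonded to nitrogen, not to –OH; that is an amide.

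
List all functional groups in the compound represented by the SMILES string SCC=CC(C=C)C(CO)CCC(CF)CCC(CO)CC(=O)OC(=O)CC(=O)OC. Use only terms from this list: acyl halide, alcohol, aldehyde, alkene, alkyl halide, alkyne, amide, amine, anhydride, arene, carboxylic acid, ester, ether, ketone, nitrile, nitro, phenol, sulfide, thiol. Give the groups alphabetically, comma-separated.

–SH on an sp³ carbon → thiol.
C=C double bond → alkene.
pendant –CH=CH2: C=C double bond → alkene.
pendant –CH2OH on an sp³ backbone C → alcohol.
pendant –CH2X: halogen on sp³ carbon → alkyl halide.
pendant –CH2OH on an sp³ backbone C → alcohol.
two acyl groups sharing one oxygen, –C(=O)–O–C(=O)– → anhydride.
–C(=O)OCH3: carbonyl C bonded to C and to –OCH3 → ester (not ketone + ether).

alcohol, alkene, alkyl halide, anhydride, ester, thiol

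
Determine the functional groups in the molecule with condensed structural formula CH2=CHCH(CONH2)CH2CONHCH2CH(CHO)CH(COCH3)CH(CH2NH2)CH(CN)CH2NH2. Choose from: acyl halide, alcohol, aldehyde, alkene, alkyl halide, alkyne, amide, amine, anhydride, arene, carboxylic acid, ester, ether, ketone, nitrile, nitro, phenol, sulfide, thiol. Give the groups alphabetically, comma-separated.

C=C double bond → alkene.
pendant –CONH2: carbonyl C bonded to C and N → amide.
–C(=O)–N– linkage → amide (the N is not an amine).
pendant –CHO: carbonyl C bonded to C and H → aldehyde.
pendant –COCH3: carbonyl C bonded to two carbons → ketone.
pendant –CH2NH2: N on sp³ C, no adjacent C=O → amine.
pendant –C≡N: nitrile.
–NH2 on an sp³ carbon with no adjacent C=O → amine.

aldehyde, alkene, amide, amine, ketone, nitrile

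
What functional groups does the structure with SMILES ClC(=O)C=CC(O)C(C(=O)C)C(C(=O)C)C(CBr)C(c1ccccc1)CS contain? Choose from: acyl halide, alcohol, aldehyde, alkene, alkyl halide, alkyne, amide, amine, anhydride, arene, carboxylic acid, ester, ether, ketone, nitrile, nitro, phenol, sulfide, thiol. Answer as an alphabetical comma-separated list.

acyl halide, alcohol, alkene, alkyl halide, arene, ketone, thiol

Taking each segment in turn:
  ClCO: –C(=O)Cl: carbonyl C bonded to C and to a halogen → acyl halide (not alkyl halide).
  CH=CH: C=C double bond → alkene.
  CH(OH): –OH on an sp³ carbon → alcohol (secondary).
  CH(COCH3): pendant –COCH3: carbonyl C bonded to two carbons → ketone.
  CH(COCH3): pendant –COCH3: carbonyl C bonded to two carbons → ketone.
  CH(CH2Br): pendant –CH2X: halogen on sp³ carbon → alkyl halide.
  CH(C6H5): pendant –C6H5: benzene ring → arene.
  CH2SH: –SH on an sp³ carbon → thiol.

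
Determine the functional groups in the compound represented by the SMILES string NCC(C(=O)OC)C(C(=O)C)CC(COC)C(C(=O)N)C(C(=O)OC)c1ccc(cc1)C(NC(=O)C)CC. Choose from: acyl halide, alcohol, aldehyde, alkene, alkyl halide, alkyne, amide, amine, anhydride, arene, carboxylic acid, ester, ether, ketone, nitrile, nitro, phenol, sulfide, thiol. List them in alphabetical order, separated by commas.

amide, amine, arene, ester, ether, ketone

–NH2 on an sp³ carbon with no adjacent C=O → amine.
pendant –COOCH3: carbonyl C bonded to C and –OCH3 → ester.
pendant –COCH3: carbonyl C bonded to two carbons → ketone.
pendant –CH2OCH3: C–O–C linkage → ether.
pendant –CONH2: carbonyl C bonded to C and N → amide.
pendant –COOCH3: carbonyl C bonded to C and –OCH3 → ester.
para-disubstituted benzene ring → arene.
pendant –NHC(=O)CH3: N bonded to a carbonyl → amide (not amine).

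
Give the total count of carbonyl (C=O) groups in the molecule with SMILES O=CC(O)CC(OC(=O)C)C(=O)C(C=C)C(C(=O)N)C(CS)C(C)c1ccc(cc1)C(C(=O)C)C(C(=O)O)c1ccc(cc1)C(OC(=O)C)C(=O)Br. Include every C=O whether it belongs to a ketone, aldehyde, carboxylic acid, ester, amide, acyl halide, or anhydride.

8

OHC: aldehyde, 1 C=O (running total 1).
CH(OCOCH3): ester, 1 C=O (running total 2).
CO: ketone, 1 C=O (running total 3).
CH(CONH2): amide, 1 C=O (running total 4).
CH(COCH3): ketone, 1 C=O (running total 5).
CH(COOH): carboxylic acid, 1 C=O (running total 6).
CH(OCOCH3): ester, 1 C=O (running total 7).
COBr: acyl halide, 1 C=O (running total 8).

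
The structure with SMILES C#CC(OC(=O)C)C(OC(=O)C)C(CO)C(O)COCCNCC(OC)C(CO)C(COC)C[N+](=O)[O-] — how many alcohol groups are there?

3

Reading the structure from left to right:
  HC≡C: C≡C triple bond → alkyne.
  CH(OCOCH3): pendant –OC(=O)CH3: an acyloxy group → ester.
  CH(OCOCH3): pendant –OC(=O)CH3: an acyloxy group → ester.
  CH(CH2OH): pendant –CH2OH on an sp³ backbone C → alcohol.
  CH(OH): –OH on an sp³ carbon → alcohol (secondary).
  CH2OCH2: C–O–C with sp³ carbons on both sides and no adjacent C=O → ether.
  CH2NHCH2: C–N–C with sp³ carbons and no adjacent C=O → amine (secondary).
  CH(OCH3): pendant –OCH3: C–O–C with sp³ C, no adjacent C=O → ether.
  CH(CH2OH): pendant –CH2OH on an sp³ backbone C → alcohol.
  CH(CH2OCH3): pendant –CH2OCH3: C–O–C linkage → ether.
  CH2NO2: –NO2 on carbon → nitro group.
Alcohol appears at: CH(CH2OH), CH(OH), CH(CH2OH) → 3.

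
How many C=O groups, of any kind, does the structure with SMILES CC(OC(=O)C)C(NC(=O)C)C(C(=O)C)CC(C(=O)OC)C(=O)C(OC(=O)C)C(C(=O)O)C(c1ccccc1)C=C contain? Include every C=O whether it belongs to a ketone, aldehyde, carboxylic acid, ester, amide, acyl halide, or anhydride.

CH(OCOCH3): ester, 1 C=O (running total 1).
CH(NHCOCH3): amide, 1 C=O (running total 2).
CH(COCH3): ketone, 1 C=O (running total 3).
CH(COOCH3): ester, 1 C=O (running total 4).
CO: ketone, 1 C=O (running total 5).
CH(OCOCH3): ester, 1 C=O (running total 6).
CH(COOH): carboxylic acid, 1 C=O (running total 7).

7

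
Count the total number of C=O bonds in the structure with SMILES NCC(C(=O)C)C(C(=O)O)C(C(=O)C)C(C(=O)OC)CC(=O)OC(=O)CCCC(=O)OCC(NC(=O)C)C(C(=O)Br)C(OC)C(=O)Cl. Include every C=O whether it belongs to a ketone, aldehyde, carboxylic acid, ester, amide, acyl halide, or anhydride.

CH(COCH3): ketone, 1 C=O (running total 1).
CH(COOH): carboxylic acid, 1 C=O (running total 2).
CH(COCH3): ketone, 1 C=O (running total 3).
CH(COOCH3): ester, 1 C=O (running total 4).
CH2CO-O-COCH2: anhydride, 2 C=O (running total 6).
CH2COOCH2: ester, 1 C=O (running total 7).
CH(NHCOCH3): amide, 1 C=O (running total 8).
CH(COBr): acyl halide, 1 C=O (running total 9).
COCl: acyl halide, 1 C=O (running total 10).

10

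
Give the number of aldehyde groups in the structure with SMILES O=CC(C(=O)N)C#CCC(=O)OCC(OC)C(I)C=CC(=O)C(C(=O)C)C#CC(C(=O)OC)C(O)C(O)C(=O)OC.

1

Taking each segment in turn:
  OHC: terminal –CHO: carbonyl C bonded to H and C → aldehyde.
  CH(CONH2): pendant –CONH2: carbonyl C bonded to C and N → amide.
  C≡C: C≡C triple bond → alkyne.
  CH2COOCH2: –C(=O)–O–C with C on the carbonyl side → ester.
  CH(OCH3): pendant –OCH3: C–O–C with sp³ C, no adjacent C=O → ether.
  CH(I): halogen on an sp³ carbon → alkyl halide.
  CH=CH: C=C double bond → alkene.
  CO: –C(=O)– with carbon on both sides → ketone.
  CH(COCH3): pendant –COCH3: carbonyl C bonded to two carbons → ketone.
  C≡C: C≡C triple bond → alkyne.
  CH(COOCH3): pendant –COOCH3: carbonyl C bonded to C and –OCH3 → ester.
  CH(OH): –OH on an sp³ carbon → alcohol (secondary).
  CH(OH): –OH on an sp³ carbon → alcohol (secondary).
  COOCH3: –C(=O)OCH3: carbonyl C bonded to C and to –OCH3 → ester (not ketone + ether).
Aldehyde appears at: OHC → 1.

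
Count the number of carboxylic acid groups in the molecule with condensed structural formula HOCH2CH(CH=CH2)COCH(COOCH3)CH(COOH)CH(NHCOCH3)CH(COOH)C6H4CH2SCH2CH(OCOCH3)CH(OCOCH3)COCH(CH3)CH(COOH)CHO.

Taking each segment in turn:
  HOCH2: HO– on an sp³ carbon → alcohol.
  CH(CH=CH2): pendant –CH=CH2: C=C double bond → alkene.
  CO: –C(=O)– with carbon on both sides → ketone.
  CH(COOCH3): pendant –COOCH3: carbonyl C bonded to C and –OCH3 → ester.
  CH(COOH): pendant –COOH: carbonyl C bonded to C and –OH → carboxylic acid.
  CH(NHCOCH3): pendant –NHC(=O)CH3: N bonded to a carbonyl → amide (not amine).
  CH(COOH): pendant –COOH: carbonyl C bonded to C and –OH → carboxylic acid.
  C6H4: para-disubstituted benzene ring → arene.
  CH2SCH2: C–S–C linkage → sulfide (thioether).
  CH(OCOCH3): pendant –OC(=O)CH3: an acyloxy group → ester.
  CH(OCOCH3): pendant –OC(=O)CH3: an acyloxy group → ester.
  CO: –C(=O)– with carbon on both sides → ketone.
  CH(COOH): pendant –COOH: carbonyl C bonded to C and –OH → carboxylic acid.
  CHO: terminal –CHO: carbonyl C bonded to H and C → aldehyde.
Carboxylic acid appears at: CH(COOH), CH(COOH), CH(COOH) → 3.

3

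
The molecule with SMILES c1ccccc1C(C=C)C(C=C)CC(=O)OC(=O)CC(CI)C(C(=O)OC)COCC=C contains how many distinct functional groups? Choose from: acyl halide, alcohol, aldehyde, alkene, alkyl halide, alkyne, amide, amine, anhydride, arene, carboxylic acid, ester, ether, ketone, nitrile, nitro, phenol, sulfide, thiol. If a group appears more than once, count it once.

6

Taking each segment in turn:
  C6H5: C6H5– phenyl ring → arene.
  CH(CH=CH2): pendant –CH=CH2: C=C double bond → alkene.
  CH(CH=CH2): pendant –CH=CH2: C=C double bond → alkene.
  CH2CO-O-COCH2: two acyl groups sharing one oxygen, –C(=O)–O–C(=O)– → anhydride.
  CH(CH2I): pendant –CH2X: halogen on sp³ carbon → alkyl halide.
  CH(COOCH3): pendant –COOCH3: carbonyl C bonded to C and –OCH3 → ester.
  CH2OCH2: C–O–C with sp³ carbons on both sides and no adjacent C=O → ether.
  CH=CH2: C=C double bond → alkene.
Distinct types present: alkene, alkyl halide, anhydride, arene, ester, ether.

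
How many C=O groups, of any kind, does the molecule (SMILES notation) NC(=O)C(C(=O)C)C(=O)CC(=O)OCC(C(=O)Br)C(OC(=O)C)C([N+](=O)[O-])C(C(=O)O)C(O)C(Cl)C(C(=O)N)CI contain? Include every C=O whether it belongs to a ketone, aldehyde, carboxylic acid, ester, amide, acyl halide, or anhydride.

8

H2NCO: amide, 1 C=O (running total 1).
CH(COCH3): ketone, 1 C=O (running total 2).
CO: ketone, 1 C=O (running total 3).
CH2COOCH2: ester, 1 C=O (running total 4).
CH(COBr): acyl halide, 1 C=O (running total 5).
CH(OCOCH3): ester, 1 C=O (running total 6).
CH(COOH): carboxylic acid, 1 C=O (running total 7).
CH(CONH2): amide, 1 C=O (running total 8).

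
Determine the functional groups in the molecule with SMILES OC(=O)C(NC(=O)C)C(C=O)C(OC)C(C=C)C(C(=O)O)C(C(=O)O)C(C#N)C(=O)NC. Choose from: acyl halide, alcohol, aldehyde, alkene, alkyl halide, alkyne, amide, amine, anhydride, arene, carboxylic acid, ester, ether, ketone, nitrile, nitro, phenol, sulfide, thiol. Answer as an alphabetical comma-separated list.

aldehyde, alkene, amide, carboxylic acid, ether, nitrile

–COOH: carbonyl C bonded to –OH and C → carboxylic acid (the –OH is not a separate alcohol).
pendant –NHC(=O)CH3: N bonded to a carbonyl → amide (not amine).
pendant –CHO: carbonyl C bonded to C and H → aldehyde.
pendant –OCH3: C–O–C with sp³ C, no adjacent C=O → ether.
pendant –CH=CH2: C=C double bond → alkene.
pendant –COOH: carbonyl C bonded to C and –OH → carboxylic acid.
pendant –COOH: carbonyl C bonded to C and –OH → carboxylic acid.
pendant –C≡N: nitrile.
–C(=O)NHCH3: carbonyl C bonded to C and to N → amide (the N is not an amine).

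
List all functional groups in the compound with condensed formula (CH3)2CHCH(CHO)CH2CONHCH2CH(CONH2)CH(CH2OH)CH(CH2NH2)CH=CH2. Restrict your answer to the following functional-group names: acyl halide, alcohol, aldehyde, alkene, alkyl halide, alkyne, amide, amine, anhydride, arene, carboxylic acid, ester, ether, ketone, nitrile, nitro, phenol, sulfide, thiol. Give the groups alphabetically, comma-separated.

alcohol, aldehyde, alkene, amide, amine

Working along the chain:
  CH(CHO): pendant –CHO: carbonyl C bonded to C and H → aldehyde.
  CH2CONHCH2: –C(=O)–N– linkage → amide (the N is not an amine).
  CH(CONH2): pendant –CONH2: carbonyl C bonded to C and N → amide.
  CH(CH2OH): pendant –CH2OH on an sp³ backbone C → alcohol.
  CH(CH2NH2): pendant –CH2NH2: N on sp³ C, no adjacent C=O → amine.
  CH=CH2: C=C double bond → alkene.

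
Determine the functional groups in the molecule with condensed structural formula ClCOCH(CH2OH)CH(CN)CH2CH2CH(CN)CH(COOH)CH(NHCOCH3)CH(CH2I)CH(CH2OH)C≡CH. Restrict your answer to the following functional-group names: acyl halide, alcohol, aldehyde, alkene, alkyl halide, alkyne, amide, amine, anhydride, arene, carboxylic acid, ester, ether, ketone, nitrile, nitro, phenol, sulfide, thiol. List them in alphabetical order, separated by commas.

acyl halide, alcohol, alkyl halide, alkyne, amide, carboxylic acid, nitrile

–C(=O)Cl: carbonyl C bonded to C and to a halogen → acyl halide (not alkyl halide).
pendant –CH2OH on an sp³ backbone C → alcohol.
pendant –C≡N: nitrile.
pendant –C≡N: nitrile.
pendant –COOH: carbonyl C bonded to C and –OH → carboxylic acid.
pendant –NHC(=O)CH3: N bonded to a carbonyl → amide (not amine).
pendant –CH2X: halogen on sp³ carbon → alkyl halide.
pendant –CH2OH on an sp³ backbone C → alcohol.
C≡C triple bond → alkyne.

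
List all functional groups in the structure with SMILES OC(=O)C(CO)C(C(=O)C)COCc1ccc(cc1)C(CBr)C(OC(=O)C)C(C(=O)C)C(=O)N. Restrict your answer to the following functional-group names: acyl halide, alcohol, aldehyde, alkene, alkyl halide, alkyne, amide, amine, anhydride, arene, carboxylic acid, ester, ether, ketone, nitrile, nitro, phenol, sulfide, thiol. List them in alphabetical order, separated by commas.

Working along the chain:
  HOOC: –COOH: carbonyl C bonded to –OH and C → carboxylic acid (the –OH is not a separate alcohol).
  CH(CH2OH): pendant –CH2OH on an sp³ backbone C → alcohol.
  CH(COCH3): pendant –COCH3: carbonyl C bonded to two carbons → ketone.
  CH2OCH2: C–O–C with sp³ carbons on both sides and no adjacent C=O → ether.
  C6H4: para-disubstituted benzene ring → arene.
  CH(CH2Br): pendant –CH2X: halogen on sp³ carbon → alkyl halide.
  CH(OCOCH3): pendant –OC(=O)CH3: an acyloxy group → ester.
  CH(COCH3): pendant –COCH3: carbonyl C bonded to two carbons → ketone.
  CONH2: –C(=O)NH2: carbonyl C bonded to C and to N → amide (the N is not a separate amine).

alcohol, alkyl halide, amide, arene, carboxylic acid, ester, ether, ketone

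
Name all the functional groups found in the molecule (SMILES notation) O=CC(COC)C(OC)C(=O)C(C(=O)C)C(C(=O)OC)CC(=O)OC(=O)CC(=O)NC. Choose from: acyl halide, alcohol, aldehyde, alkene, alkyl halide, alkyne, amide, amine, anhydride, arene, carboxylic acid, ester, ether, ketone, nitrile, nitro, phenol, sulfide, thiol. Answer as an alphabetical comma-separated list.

Taking each segment in turn:
  OHC: terminal –CHO: carbonyl C bonded to H and C → aldehyde.
  CH(CH2OCH3): pendant –CH2OCH3: C–O–C linkage → ether.
  CH(OCH3): pendant –OCH3: C–O–C with sp³ C, no adjacent C=O → ether.
  CO: –C(=O)– with carbon on both sides → ketone.
  CH(COCH3): pendant –COCH3: carbonyl C bonded to two carbons → ketone.
  CH(COOCH3): pendant –COOCH3: carbonyl C bonded to C and –OCH3 → ester.
  CH2CO-O-COCH2: two acyl groups sharing one oxygen, –C(=O)–O–C(=O)– → anhydride.
  CONHCH3: –C(=O)NHCH3: carbonyl C bonded to C and to N → amide (the N is not an amine).

aldehyde, amide, anhydride, ester, ether, ketone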